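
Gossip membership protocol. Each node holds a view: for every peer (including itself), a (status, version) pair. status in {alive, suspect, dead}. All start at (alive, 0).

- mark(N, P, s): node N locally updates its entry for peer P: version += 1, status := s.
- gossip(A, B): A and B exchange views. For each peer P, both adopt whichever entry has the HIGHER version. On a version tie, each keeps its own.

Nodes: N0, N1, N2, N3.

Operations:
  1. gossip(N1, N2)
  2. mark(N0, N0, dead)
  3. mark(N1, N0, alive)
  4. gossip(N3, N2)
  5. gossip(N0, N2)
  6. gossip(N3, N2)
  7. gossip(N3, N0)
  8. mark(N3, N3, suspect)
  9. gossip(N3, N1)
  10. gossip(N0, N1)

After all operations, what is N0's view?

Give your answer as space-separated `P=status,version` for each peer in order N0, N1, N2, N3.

Answer: N0=dead,1 N1=alive,0 N2=alive,0 N3=suspect,1

Derivation:
Op 1: gossip N1<->N2 -> N1.N0=(alive,v0) N1.N1=(alive,v0) N1.N2=(alive,v0) N1.N3=(alive,v0) | N2.N0=(alive,v0) N2.N1=(alive,v0) N2.N2=(alive,v0) N2.N3=(alive,v0)
Op 2: N0 marks N0=dead -> (dead,v1)
Op 3: N1 marks N0=alive -> (alive,v1)
Op 4: gossip N3<->N2 -> N3.N0=(alive,v0) N3.N1=(alive,v0) N3.N2=(alive,v0) N3.N3=(alive,v0) | N2.N0=(alive,v0) N2.N1=(alive,v0) N2.N2=(alive,v0) N2.N3=(alive,v0)
Op 5: gossip N0<->N2 -> N0.N0=(dead,v1) N0.N1=(alive,v0) N0.N2=(alive,v0) N0.N3=(alive,v0) | N2.N0=(dead,v1) N2.N1=(alive,v0) N2.N2=(alive,v0) N2.N3=(alive,v0)
Op 6: gossip N3<->N2 -> N3.N0=(dead,v1) N3.N1=(alive,v0) N3.N2=(alive,v0) N3.N3=(alive,v0) | N2.N0=(dead,v1) N2.N1=(alive,v0) N2.N2=(alive,v0) N2.N3=(alive,v0)
Op 7: gossip N3<->N0 -> N3.N0=(dead,v1) N3.N1=(alive,v0) N3.N2=(alive,v0) N3.N3=(alive,v0) | N0.N0=(dead,v1) N0.N1=(alive,v0) N0.N2=(alive,v0) N0.N3=(alive,v0)
Op 8: N3 marks N3=suspect -> (suspect,v1)
Op 9: gossip N3<->N1 -> N3.N0=(dead,v1) N3.N1=(alive,v0) N3.N2=(alive,v0) N3.N3=(suspect,v1) | N1.N0=(alive,v1) N1.N1=(alive,v0) N1.N2=(alive,v0) N1.N3=(suspect,v1)
Op 10: gossip N0<->N1 -> N0.N0=(dead,v1) N0.N1=(alive,v0) N0.N2=(alive,v0) N0.N3=(suspect,v1) | N1.N0=(alive,v1) N1.N1=(alive,v0) N1.N2=(alive,v0) N1.N3=(suspect,v1)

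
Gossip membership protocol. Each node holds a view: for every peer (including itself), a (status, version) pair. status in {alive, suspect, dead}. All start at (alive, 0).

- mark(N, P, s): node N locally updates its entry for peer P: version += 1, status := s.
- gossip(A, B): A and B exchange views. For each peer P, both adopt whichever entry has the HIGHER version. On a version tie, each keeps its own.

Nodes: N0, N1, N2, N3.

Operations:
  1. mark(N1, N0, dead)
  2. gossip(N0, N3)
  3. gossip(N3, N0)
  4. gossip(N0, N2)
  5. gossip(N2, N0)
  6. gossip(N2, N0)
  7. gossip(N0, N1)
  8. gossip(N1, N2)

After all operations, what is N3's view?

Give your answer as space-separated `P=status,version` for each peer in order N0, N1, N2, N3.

Answer: N0=alive,0 N1=alive,0 N2=alive,0 N3=alive,0

Derivation:
Op 1: N1 marks N0=dead -> (dead,v1)
Op 2: gossip N0<->N3 -> N0.N0=(alive,v0) N0.N1=(alive,v0) N0.N2=(alive,v0) N0.N3=(alive,v0) | N3.N0=(alive,v0) N3.N1=(alive,v0) N3.N2=(alive,v0) N3.N3=(alive,v0)
Op 3: gossip N3<->N0 -> N3.N0=(alive,v0) N3.N1=(alive,v0) N3.N2=(alive,v0) N3.N3=(alive,v0) | N0.N0=(alive,v0) N0.N1=(alive,v0) N0.N2=(alive,v0) N0.N3=(alive,v0)
Op 4: gossip N0<->N2 -> N0.N0=(alive,v0) N0.N1=(alive,v0) N0.N2=(alive,v0) N0.N3=(alive,v0) | N2.N0=(alive,v0) N2.N1=(alive,v0) N2.N2=(alive,v0) N2.N3=(alive,v0)
Op 5: gossip N2<->N0 -> N2.N0=(alive,v0) N2.N1=(alive,v0) N2.N2=(alive,v0) N2.N3=(alive,v0) | N0.N0=(alive,v0) N0.N1=(alive,v0) N0.N2=(alive,v0) N0.N3=(alive,v0)
Op 6: gossip N2<->N0 -> N2.N0=(alive,v0) N2.N1=(alive,v0) N2.N2=(alive,v0) N2.N3=(alive,v0) | N0.N0=(alive,v0) N0.N1=(alive,v0) N0.N2=(alive,v0) N0.N3=(alive,v0)
Op 7: gossip N0<->N1 -> N0.N0=(dead,v1) N0.N1=(alive,v0) N0.N2=(alive,v0) N0.N3=(alive,v0) | N1.N0=(dead,v1) N1.N1=(alive,v0) N1.N2=(alive,v0) N1.N3=(alive,v0)
Op 8: gossip N1<->N2 -> N1.N0=(dead,v1) N1.N1=(alive,v0) N1.N2=(alive,v0) N1.N3=(alive,v0) | N2.N0=(dead,v1) N2.N1=(alive,v0) N2.N2=(alive,v0) N2.N3=(alive,v0)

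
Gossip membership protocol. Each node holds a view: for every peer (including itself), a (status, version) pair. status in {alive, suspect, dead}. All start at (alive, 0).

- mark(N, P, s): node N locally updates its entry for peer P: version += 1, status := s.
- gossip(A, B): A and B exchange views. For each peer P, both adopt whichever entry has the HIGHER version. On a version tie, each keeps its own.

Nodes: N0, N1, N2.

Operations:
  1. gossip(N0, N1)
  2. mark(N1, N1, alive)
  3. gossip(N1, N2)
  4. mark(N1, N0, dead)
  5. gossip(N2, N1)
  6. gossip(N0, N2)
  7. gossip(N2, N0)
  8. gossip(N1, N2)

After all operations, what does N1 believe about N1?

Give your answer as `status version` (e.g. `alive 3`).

Answer: alive 1

Derivation:
Op 1: gossip N0<->N1 -> N0.N0=(alive,v0) N0.N1=(alive,v0) N0.N2=(alive,v0) | N1.N0=(alive,v0) N1.N1=(alive,v0) N1.N2=(alive,v0)
Op 2: N1 marks N1=alive -> (alive,v1)
Op 3: gossip N1<->N2 -> N1.N0=(alive,v0) N1.N1=(alive,v1) N1.N2=(alive,v0) | N2.N0=(alive,v0) N2.N1=(alive,v1) N2.N2=(alive,v0)
Op 4: N1 marks N0=dead -> (dead,v1)
Op 5: gossip N2<->N1 -> N2.N0=(dead,v1) N2.N1=(alive,v1) N2.N2=(alive,v0) | N1.N0=(dead,v1) N1.N1=(alive,v1) N1.N2=(alive,v0)
Op 6: gossip N0<->N2 -> N0.N0=(dead,v1) N0.N1=(alive,v1) N0.N2=(alive,v0) | N2.N0=(dead,v1) N2.N1=(alive,v1) N2.N2=(alive,v0)
Op 7: gossip N2<->N0 -> N2.N0=(dead,v1) N2.N1=(alive,v1) N2.N2=(alive,v0) | N0.N0=(dead,v1) N0.N1=(alive,v1) N0.N2=(alive,v0)
Op 8: gossip N1<->N2 -> N1.N0=(dead,v1) N1.N1=(alive,v1) N1.N2=(alive,v0) | N2.N0=(dead,v1) N2.N1=(alive,v1) N2.N2=(alive,v0)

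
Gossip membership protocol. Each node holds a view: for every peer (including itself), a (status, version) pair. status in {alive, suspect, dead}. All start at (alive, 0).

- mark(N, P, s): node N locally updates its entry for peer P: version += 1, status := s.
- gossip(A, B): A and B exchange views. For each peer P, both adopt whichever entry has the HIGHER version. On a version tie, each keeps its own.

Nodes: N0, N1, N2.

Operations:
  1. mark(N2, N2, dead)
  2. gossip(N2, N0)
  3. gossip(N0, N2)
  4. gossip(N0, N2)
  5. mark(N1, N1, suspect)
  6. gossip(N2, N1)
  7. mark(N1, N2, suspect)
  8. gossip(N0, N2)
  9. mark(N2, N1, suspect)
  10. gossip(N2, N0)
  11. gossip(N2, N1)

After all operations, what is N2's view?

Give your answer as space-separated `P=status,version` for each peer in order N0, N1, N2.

Answer: N0=alive,0 N1=suspect,2 N2=suspect,2

Derivation:
Op 1: N2 marks N2=dead -> (dead,v1)
Op 2: gossip N2<->N0 -> N2.N0=(alive,v0) N2.N1=(alive,v0) N2.N2=(dead,v1) | N0.N0=(alive,v0) N0.N1=(alive,v0) N0.N2=(dead,v1)
Op 3: gossip N0<->N2 -> N0.N0=(alive,v0) N0.N1=(alive,v0) N0.N2=(dead,v1) | N2.N0=(alive,v0) N2.N1=(alive,v0) N2.N2=(dead,v1)
Op 4: gossip N0<->N2 -> N0.N0=(alive,v0) N0.N1=(alive,v0) N0.N2=(dead,v1) | N2.N0=(alive,v0) N2.N1=(alive,v0) N2.N2=(dead,v1)
Op 5: N1 marks N1=suspect -> (suspect,v1)
Op 6: gossip N2<->N1 -> N2.N0=(alive,v0) N2.N1=(suspect,v1) N2.N2=(dead,v1) | N1.N0=(alive,v0) N1.N1=(suspect,v1) N1.N2=(dead,v1)
Op 7: N1 marks N2=suspect -> (suspect,v2)
Op 8: gossip N0<->N2 -> N0.N0=(alive,v0) N0.N1=(suspect,v1) N0.N2=(dead,v1) | N2.N0=(alive,v0) N2.N1=(suspect,v1) N2.N2=(dead,v1)
Op 9: N2 marks N1=suspect -> (suspect,v2)
Op 10: gossip N2<->N0 -> N2.N0=(alive,v0) N2.N1=(suspect,v2) N2.N2=(dead,v1) | N0.N0=(alive,v0) N0.N1=(suspect,v2) N0.N2=(dead,v1)
Op 11: gossip N2<->N1 -> N2.N0=(alive,v0) N2.N1=(suspect,v2) N2.N2=(suspect,v2) | N1.N0=(alive,v0) N1.N1=(suspect,v2) N1.N2=(suspect,v2)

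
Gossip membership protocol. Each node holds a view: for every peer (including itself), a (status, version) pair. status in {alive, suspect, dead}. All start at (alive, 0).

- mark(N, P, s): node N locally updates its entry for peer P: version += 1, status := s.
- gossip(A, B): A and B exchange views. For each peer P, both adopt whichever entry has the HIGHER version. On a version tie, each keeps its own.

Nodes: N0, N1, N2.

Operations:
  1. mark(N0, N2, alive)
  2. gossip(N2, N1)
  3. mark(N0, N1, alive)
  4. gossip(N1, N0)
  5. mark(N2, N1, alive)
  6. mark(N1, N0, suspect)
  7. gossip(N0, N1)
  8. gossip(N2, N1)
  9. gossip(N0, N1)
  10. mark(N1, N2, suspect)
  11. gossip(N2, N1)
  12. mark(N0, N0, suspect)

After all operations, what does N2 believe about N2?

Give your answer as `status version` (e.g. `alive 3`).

Answer: suspect 2

Derivation:
Op 1: N0 marks N2=alive -> (alive,v1)
Op 2: gossip N2<->N1 -> N2.N0=(alive,v0) N2.N1=(alive,v0) N2.N2=(alive,v0) | N1.N0=(alive,v0) N1.N1=(alive,v0) N1.N2=(alive,v0)
Op 3: N0 marks N1=alive -> (alive,v1)
Op 4: gossip N1<->N0 -> N1.N0=(alive,v0) N1.N1=(alive,v1) N1.N2=(alive,v1) | N0.N0=(alive,v0) N0.N1=(alive,v1) N0.N2=(alive,v1)
Op 5: N2 marks N1=alive -> (alive,v1)
Op 6: N1 marks N0=suspect -> (suspect,v1)
Op 7: gossip N0<->N1 -> N0.N0=(suspect,v1) N0.N1=(alive,v1) N0.N2=(alive,v1) | N1.N0=(suspect,v1) N1.N1=(alive,v1) N1.N2=(alive,v1)
Op 8: gossip N2<->N1 -> N2.N0=(suspect,v1) N2.N1=(alive,v1) N2.N2=(alive,v1) | N1.N0=(suspect,v1) N1.N1=(alive,v1) N1.N2=(alive,v1)
Op 9: gossip N0<->N1 -> N0.N0=(suspect,v1) N0.N1=(alive,v1) N0.N2=(alive,v1) | N1.N0=(suspect,v1) N1.N1=(alive,v1) N1.N2=(alive,v1)
Op 10: N1 marks N2=suspect -> (suspect,v2)
Op 11: gossip N2<->N1 -> N2.N0=(suspect,v1) N2.N1=(alive,v1) N2.N2=(suspect,v2) | N1.N0=(suspect,v1) N1.N1=(alive,v1) N1.N2=(suspect,v2)
Op 12: N0 marks N0=suspect -> (suspect,v2)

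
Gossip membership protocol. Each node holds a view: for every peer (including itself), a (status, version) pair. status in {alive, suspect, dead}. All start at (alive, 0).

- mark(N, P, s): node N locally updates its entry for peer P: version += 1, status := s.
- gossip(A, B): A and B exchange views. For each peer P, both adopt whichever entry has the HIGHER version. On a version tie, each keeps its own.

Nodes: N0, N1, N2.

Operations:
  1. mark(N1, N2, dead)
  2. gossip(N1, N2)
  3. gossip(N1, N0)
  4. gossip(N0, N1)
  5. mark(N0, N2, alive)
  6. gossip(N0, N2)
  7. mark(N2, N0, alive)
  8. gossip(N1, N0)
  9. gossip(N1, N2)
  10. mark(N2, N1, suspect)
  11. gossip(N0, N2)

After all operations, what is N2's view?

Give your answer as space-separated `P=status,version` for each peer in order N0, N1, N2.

Answer: N0=alive,1 N1=suspect,1 N2=alive,2

Derivation:
Op 1: N1 marks N2=dead -> (dead,v1)
Op 2: gossip N1<->N2 -> N1.N0=(alive,v0) N1.N1=(alive,v0) N1.N2=(dead,v1) | N2.N0=(alive,v0) N2.N1=(alive,v0) N2.N2=(dead,v1)
Op 3: gossip N1<->N0 -> N1.N0=(alive,v0) N1.N1=(alive,v0) N1.N2=(dead,v1) | N0.N0=(alive,v0) N0.N1=(alive,v0) N0.N2=(dead,v1)
Op 4: gossip N0<->N1 -> N0.N0=(alive,v0) N0.N1=(alive,v0) N0.N2=(dead,v1) | N1.N0=(alive,v0) N1.N1=(alive,v0) N1.N2=(dead,v1)
Op 5: N0 marks N2=alive -> (alive,v2)
Op 6: gossip N0<->N2 -> N0.N0=(alive,v0) N0.N1=(alive,v0) N0.N2=(alive,v2) | N2.N0=(alive,v0) N2.N1=(alive,v0) N2.N2=(alive,v2)
Op 7: N2 marks N0=alive -> (alive,v1)
Op 8: gossip N1<->N0 -> N1.N0=(alive,v0) N1.N1=(alive,v0) N1.N2=(alive,v2) | N0.N0=(alive,v0) N0.N1=(alive,v0) N0.N2=(alive,v2)
Op 9: gossip N1<->N2 -> N1.N0=(alive,v1) N1.N1=(alive,v0) N1.N2=(alive,v2) | N2.N0=(alive,v1) N2.N1=(alive,v0) N2.N2=(alive,v2)
Op 10: N2 marks N1=suspect -> (suspect,v1)
Op 11: gossip N0<->N2 -> N0.N0=(alive,v1) N0.N1=(suspect,v1) N0.N2=(alive,v2) | N2.N0=(alive,v1) N2.N1=(suspect,v1) N2.N2=(alive,v2)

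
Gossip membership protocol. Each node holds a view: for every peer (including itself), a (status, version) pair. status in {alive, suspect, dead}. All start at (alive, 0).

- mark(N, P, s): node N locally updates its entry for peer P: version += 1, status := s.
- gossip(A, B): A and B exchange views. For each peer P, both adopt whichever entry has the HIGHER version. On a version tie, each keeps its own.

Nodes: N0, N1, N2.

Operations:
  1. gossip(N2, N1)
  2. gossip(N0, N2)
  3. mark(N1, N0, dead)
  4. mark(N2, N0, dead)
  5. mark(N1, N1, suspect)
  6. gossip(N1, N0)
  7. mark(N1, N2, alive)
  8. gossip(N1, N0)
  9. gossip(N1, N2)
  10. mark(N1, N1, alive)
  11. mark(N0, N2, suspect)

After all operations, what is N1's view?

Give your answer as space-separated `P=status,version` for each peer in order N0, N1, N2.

Answer: N0=dead,1 N1=alive,2 N2=alive,1

Derivation:
Op 1: gossip N2<->N1 -> N2.N0=(alive,v0) N2.N1=(alive,v0) N2.N2=(alive,v0) | N1.N0=(alive,v0) N1.N1=(alive,v0) N1.N2=(alive,v0)
Op 2: gossip N0<->N2 -> N0.N0=(alive,v0) N0.N1=(alive,v0) N0.N2=(alive,v0) | N2.N0=(alive,v0) N2.N1=(alive,v0) N2.N2=(alive,v0)
Op 3: N1 marks N0=dead -> (dead,v1)
Op 4: N2 marks N0=dead -> (dead,v1)
Op 5: N1 marks N1=suspect -> (suspect,v1)
Op 6: gossip N1<->N0 -> N1.N0=(dead,v1) N1.N1=(suspect,v1) N1.N2=(alive,v0) | N0.N0=(dead,v1) N0.N1=(suspect,v1) N0.N2=(alive,v0)
Op 7: N1 marks N2=alive -> (alive,v1)
Op 8: gossip N1<->N0 -> N1.N0=(dead,v1) N1.N1=(suspect,v1) N1.N2=(alive,v1) | N0.N0=(dead,v1) N0.N1=(suspect,v1) N0.N2=(alive,v1)
Op 9: gossip N1<->N2 -> N1.N0=(dead,v1) N1.N1=(suspect,v1) N1.N2=(alive,v1) | N2.N0=(dead,v1) N2.N1=(suspect,v1) N2.N2=(alive,v1)
Op 10: N1 marks N1=alive -> (alive,v2)
Op 11: N0 marks N2=suspect -> (suspect,v2)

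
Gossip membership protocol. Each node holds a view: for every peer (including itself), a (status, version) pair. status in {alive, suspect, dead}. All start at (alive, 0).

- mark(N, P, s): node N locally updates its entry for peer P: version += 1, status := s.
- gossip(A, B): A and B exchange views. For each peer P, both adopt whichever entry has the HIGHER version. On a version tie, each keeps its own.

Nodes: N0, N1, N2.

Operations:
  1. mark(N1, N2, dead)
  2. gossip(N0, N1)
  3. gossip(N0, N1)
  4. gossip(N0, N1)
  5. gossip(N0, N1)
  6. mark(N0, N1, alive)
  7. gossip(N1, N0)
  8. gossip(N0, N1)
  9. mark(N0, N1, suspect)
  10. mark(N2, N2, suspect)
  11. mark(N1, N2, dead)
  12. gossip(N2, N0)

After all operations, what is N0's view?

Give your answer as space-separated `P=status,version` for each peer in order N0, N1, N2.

Answer: N0=alive,0 N1=suspect,2 N2=dead,1

Derivation:
Op 1: N1 marks N2=dead -> (dead,v1)
Op 2: gossip N0<->N1 -> N0.N0=(alive,v0) N0.N1=(alive,v0) N0.N2=(dead,v1) | N1.N0=(alive,v0) N1.N1=(alive,v0) N1.N2=(dead,v1)
Op 3: gossip N0<->N1 -> N0.N0=(alive,v0) N0.N1=(alive,v0) N0.N2=(dead,v1) | N1.N0=(alive,v0) N1.N1=(alive,v0) N1.N2=(dead,v1)
Op 4: gossip N0<->N1 -> N0.N0=(alive,v0) N0.N1=(alive,v0) N0.N2=(dead,v1) | N1.N0=(alive,v0) N1.N1=(alive,v0) N1.N2=(dead,v1)
Op 5: gossip N0<->N1 -> N0.N0=(alive,v0) N0.N1=(alive,v0) N0.N2=(dead,v1) | N1.N0=(alive,v0) N1.N1=(alive,v0) N1.N2=(dead,v1)
Op 6: N0 marks N1=alive -> (alive,v1)
Op 7: gossip N1<->N0 -> N1.N0=(alive,v0) N1.N1=(alive,v1) N1.N2=(dead,v1) | N0.N0=(alive,v0) N0.N1=(alive,v1) N0.N2=(dead,v1)
Op 8: gossip N0<->N1 -> N0.N0=(alive,v0) N0.N1=(alive,v1) N0.N2=(dead,v1) | N1.N0=(alive,v0) N1.N1=(alive,v1) N1.N2=(dead,v1)
Op 9: N0 marks N1=suspect -> (suspect,v2)
Op 10: N2 marks N2=suspect -> (suspect,v1)
Op 11: N1 marks N2=dead -> (dead,v2)
Op 12: gossip N2<->N0 -> N2.N0=(alive,v0) N2.N1=(suspect,v2) N2.N2=(suspect,v1) | N0.N0=(alive,v0) N0.N1=(suspect,v2) N0.N2=(dead,v1)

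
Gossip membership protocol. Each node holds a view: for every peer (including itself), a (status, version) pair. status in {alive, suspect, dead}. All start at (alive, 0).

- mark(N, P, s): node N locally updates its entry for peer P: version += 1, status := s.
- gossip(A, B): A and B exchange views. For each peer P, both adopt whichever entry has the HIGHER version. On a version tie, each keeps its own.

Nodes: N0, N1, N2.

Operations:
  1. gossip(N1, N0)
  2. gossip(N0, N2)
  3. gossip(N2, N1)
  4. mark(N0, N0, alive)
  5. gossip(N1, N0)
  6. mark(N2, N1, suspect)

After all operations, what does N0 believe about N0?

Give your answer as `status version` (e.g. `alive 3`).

Answer: alive 1

Derivation:
Op 1: gossip N1<->N0 -> N1.N0=(alive,v0) N1.N1=(alive,v0) N1.N2=(alive,v0) | N0.N0=(alive,v0) N0.N1=(alive,v0) N0.N2=(alive,v0)
Op 2: gossip N0<->N2 -> N0.N0=(alive,v0) N0.N1=(alive,v0) N0.N2=(alive,v0) | N2.N0=(alive,v0) N2.N1=(alive,v0) N2.N2=(alive,v0)
Op 3: gossip N2<->N1 -> N2.N0=(alive,v0) N2.N1=(alive,v0) N2.N2=(alive,v0) | N1.N0=(alive,v0) N1.N1=(alive,v0) N1.N2=(alive,v0)
Op 4: N0 marks N0=alive -> (alive,v1)
Op 5: gossip N1<->N0 -> N1.N0=(alive,v1) N1.N1=(alive,v0) N1.N2=(alive,v0) | N0.N0=(alive,v1) N0.N1=(alive,v0) N0.N2=(alive,v0)
Op 6: N2 marks N1=suspect -> (suspect,v1)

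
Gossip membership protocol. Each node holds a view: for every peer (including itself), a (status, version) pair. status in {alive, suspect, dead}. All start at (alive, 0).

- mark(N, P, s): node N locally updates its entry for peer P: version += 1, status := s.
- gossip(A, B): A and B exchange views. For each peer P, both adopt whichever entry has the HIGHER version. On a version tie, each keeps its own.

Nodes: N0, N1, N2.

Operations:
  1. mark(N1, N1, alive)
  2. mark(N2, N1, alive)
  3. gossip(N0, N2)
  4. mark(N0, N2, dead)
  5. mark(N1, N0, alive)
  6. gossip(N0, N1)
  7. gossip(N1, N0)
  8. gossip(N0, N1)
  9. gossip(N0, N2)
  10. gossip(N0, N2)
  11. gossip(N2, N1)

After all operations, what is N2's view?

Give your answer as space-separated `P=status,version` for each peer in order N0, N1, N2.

Answer: N0=alive,1 N1=alive,1 N2=dead,1

Derivation:
Op 1: N1 marks N1=alive -> (alive,v1)
Op 2: N2 marks N1=alive -> (alive,v1)
Op 3: gossip N0<->N2 -> N0.N0=(alive,v0) N0.N1=(alive,v1) N0.N2=(alive,v0) | N2.N0=(alive,v0) N2.N1=(alive,v1) N2.N2=(alive,v0)
Op 4: N0 marks N2=dead -> (dead,v1)
Op 5: N1 marks N0=alive -> (alive,v1)
Op 6: gossip N0<->N1 -> N0.N0=(alive,v1) N0.N1=(alive,v1) N0.N2=(dead,v1) | N1.N0=(alive,v1) N1.N1=(alive,v1) N1.N2=(dead,v1)
Op 7: gossip N1<->N0 -> N1.N0=(alive,v1) N1.N1=(alive,v1) N1.N2=(dead,v1) | N0.N0=(alive,v1) N0.N1=(alive,v1) N0.N2=(dead,v1)
Op 8: gossip N0<->N1 -> N0.N0=(alive,v1) N0.N1=(alive,v1) N0.N2=(dead,v1) | N1.N0=(alive,v1) N1.N1=(alive,v1) N1.N2=(dead,v1)
Op 9: gossip N0<->N2 -> N0.N0=(alive,v1) N0.N1=(alive,v1) N0.N2=(dead,v1) | N2.N0=(alive,v1) N2.N1=(alive,v1) N2.N2=(dead,v1)
Op 10: gossip N0<->N2 -> N0.N0=(alive,v1) N0.N1=(alive,v1) N0.N2=(dead,v1) | N2.N0=(alive,v1) N2.N1=(alive,v1) N2.N2=(dead,v1)
Op 11: gossip N2<->N1 -> N2.N0=(alive,v1) N2.N1=(alive,v1) N2.N2=(dead,v1) | N1.N0=(alive,v1) N1.N1=(alive,v1) N1.N2=(dead,v1)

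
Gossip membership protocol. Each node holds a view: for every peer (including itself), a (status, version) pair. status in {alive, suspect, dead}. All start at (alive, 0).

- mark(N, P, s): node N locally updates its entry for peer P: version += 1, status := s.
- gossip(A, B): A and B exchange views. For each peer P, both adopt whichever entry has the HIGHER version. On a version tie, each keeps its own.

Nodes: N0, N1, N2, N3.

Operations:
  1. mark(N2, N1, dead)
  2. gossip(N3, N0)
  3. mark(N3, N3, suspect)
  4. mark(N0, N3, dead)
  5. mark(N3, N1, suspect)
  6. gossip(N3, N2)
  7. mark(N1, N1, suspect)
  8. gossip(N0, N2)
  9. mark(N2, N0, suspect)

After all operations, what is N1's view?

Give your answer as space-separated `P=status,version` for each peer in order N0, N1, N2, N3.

Answer: N0=alive,0 N1=suspect,1 N2=alive,0 N3=alive,0

Derivation:
Op 1: N2 marks N1=dead -> (dead,v1)
Op 2: gossip N3<->N0 -> N3.N0=(alive,v0) N3.N1=(alive,v0) N3.N2=(alive,v0) N3.N3=(alive,v0) | N0.N0=(alive,v0) N0.N1=(alive,v0) N0.N2=(alive,v0) N0.N3=(alive,v0)
Op 3: N3 marks N3=suspect -> (suspect,v1)
Op 4: N0 marks N3=dead -> (dead,v1)
Op 5: N3 marks N1=suspect -> (suspect,v1)
Op 6: gossip N3<->N2 -> N3.N0=(alive,v0) N3.N1=(suspect,v1) N3.N2=(alive,v0) N3.N3=(suspect,v1) | N2.N0=(alive,v0) N2.N1=(dead,v1) N2.N2=(alive,v0) N2.N3=(suspect,v1)
Op 7: N1 marks N1=suspect -> (suspect,v1)
Op 8: gossip N0<->N2 -> N0.N0=(alive,v0) N0.N1=(dead,v1) N0.N2=(alive,v0) N0.N3=(dead,v1) | N2.N0=(alive,v0) N2.N1=(dead,v1) N2.N2=(alive,v0) N2.N3=(suspect,v1)
Op 9: N2 marks N0=suspect -> (suspect,v1)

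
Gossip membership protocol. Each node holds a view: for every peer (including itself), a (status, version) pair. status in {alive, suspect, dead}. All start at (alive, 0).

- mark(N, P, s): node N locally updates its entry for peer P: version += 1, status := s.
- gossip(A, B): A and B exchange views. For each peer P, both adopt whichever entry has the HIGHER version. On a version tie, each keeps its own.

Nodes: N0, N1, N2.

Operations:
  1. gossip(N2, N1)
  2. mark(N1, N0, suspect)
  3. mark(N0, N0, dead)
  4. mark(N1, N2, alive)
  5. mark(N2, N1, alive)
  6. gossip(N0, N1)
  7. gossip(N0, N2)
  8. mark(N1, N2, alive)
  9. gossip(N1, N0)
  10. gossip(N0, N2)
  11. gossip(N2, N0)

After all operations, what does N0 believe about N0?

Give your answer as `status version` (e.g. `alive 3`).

Op 1: gossip N2<->N1 -> N2.N0=(alive,v0) N2.N1=(alive,v0) N2.N2=(alive,v0) | N1.N0=(alive,v0) N1.N1=(alive,v0) N1.N2=(alive,v0)
Op 2: N1 marks N0=suspect -> (suspect,v1)
Op 3: N0 marks N0=dead -> (dead,v1)
Op 4: N1 marks N2=alive -> (alive,v1)
Op 5: N2 marks N1=alive -> (alive,v1)
Op 6: gossip N0<->N1 -> N0.N0=(dead,v1) N0.N1=(alive,v0) N0.N2=(alive,v1) | N1.N0=(suspect,v1) N1.N1=(alive,v0) N1.N2=(alive,v1)
Op 7: gossip N0<->N2 -> N0.N0=(dead,v1) N0.N1=(alive,v1) N0.N2=(alive,v1) | N2.N0=(dead,v1) N2.N1=(alive,v1) N2.N2=(alive,v1)
Op 8: N1 marks N2=alive -> (alive,v2)
Op 9: gossip N1<->N0 -> N1.N0=(suspect,v1) N1.N1=(alive,v1) N1.N2=(alive,v2) | N0.N0=(dead,v1) N0.N1=(alive,v1) N0.N2=(alive,v2)
Op 10: gossip N0<->N2 -> N0.N0=(dead,v1) N0.N1=(alive,v1) N0.N2=(alive,v2) | N2.N0=(dead,v1) N2.N1=(alive,v1) N2.N2=(alive,v2)
Op 11: gossip N2<->N0 -> N2.N0=(dead,v1) N2.N1=(alive,v1) N2.N2=(alive,v2) | N0.N0=(dead,v1) N0.N1=(alive,v1) N0.N2=(alive,v2)

Answer: dead 1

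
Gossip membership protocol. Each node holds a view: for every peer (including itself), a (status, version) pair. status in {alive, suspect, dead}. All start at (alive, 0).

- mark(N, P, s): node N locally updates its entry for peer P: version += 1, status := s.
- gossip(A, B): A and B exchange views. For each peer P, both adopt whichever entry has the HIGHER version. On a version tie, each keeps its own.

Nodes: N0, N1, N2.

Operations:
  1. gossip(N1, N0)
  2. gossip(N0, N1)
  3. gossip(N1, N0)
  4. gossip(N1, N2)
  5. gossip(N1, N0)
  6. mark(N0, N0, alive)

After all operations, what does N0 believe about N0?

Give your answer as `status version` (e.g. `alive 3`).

Op 1: gossip N1<->N0 -> N1.N0=(alive,v0) N1.N1=(alive,v0) N1.N2=(alive,v0) | N0.N0=(alive,v0) N0.N1=(alive,v0) N0.N2=(alive,v0)
Op 2: gossip N0<->N1 -> N0.N0=(alive,v0) N0.N1=(alive,v0) N0.N2=(alive,v0) | N1.N0=(alive,v0) N1.N1=(alive,v0) N1.N2=(alive,v0)
Op 3: gossip N1<->N0 -> N1.N0=(alive,v0) N1.N1=(alive,v0) N1.N2=(alive,v0) | N0.N0=(alive,v0) N0.N1=(alive,v0) N0.N2=(alive,v0)
Op 4: gossip N1<->N2 -> N1.N0=(alive,v0) N1.N1=(alive,v0) N1.N2=(alive,v0) | N2.N0=(alive,v0) N2.N1=(alive,v0) N2.N2=(alive,v0)
Op 5: gossip N1<->N0 -> N1.N0=(alive,v0) N1.N1=(alive,v0) N1.N2=(alive,v0) | N0.N0=(alive,v0) N0.N1=(alive,v0) N0.N2=(alive,v0)
Op 6: N0 marks N0=alive -> (alive,v1)

Answer: alive 1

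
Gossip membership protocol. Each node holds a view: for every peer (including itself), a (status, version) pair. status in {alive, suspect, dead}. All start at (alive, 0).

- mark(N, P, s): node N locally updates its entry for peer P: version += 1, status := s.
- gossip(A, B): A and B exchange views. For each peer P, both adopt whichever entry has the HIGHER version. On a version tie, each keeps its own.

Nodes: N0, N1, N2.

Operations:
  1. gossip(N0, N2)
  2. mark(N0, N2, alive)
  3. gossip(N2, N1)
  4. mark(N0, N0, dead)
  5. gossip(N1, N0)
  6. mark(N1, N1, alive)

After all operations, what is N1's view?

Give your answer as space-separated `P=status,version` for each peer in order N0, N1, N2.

Op 1: gossip N0<->N2 -> N0.N0=(alive,v0) N0.N1=(alive,v0) N0.N2=(alive,v0) | N2.N0=(alive,v0) N2.N1=(alive,v0) N2.N2=(alive,v0)
Op 2: N0 marks N2=alive -> (alive,v1)
Op 3: gossip N2<->N1 -> N2.N0=(alive,v0) N2.N1=(alive,v0) N2.N2=(alive,v0) | N1.N0=(alive,v0) N1.N1=(alive,v0) N1.N2=(alive,v0)
Op 4: N0 marks N0=dead -> (dead,v1)
Op 5: gossip N1<->N0 -> N1.N0=(dead,v1) N1.N1=(alive,v0) N1.N2=(alive,v1) | N0.N0=(dead,v1) N0.N1=(alive,v0) N0.N2=(alive,v1)
Op 6: N1 marks N1=alive -> (alive,v1)

Answer: N0=dead,1 N1=alive,1 N2=alive,1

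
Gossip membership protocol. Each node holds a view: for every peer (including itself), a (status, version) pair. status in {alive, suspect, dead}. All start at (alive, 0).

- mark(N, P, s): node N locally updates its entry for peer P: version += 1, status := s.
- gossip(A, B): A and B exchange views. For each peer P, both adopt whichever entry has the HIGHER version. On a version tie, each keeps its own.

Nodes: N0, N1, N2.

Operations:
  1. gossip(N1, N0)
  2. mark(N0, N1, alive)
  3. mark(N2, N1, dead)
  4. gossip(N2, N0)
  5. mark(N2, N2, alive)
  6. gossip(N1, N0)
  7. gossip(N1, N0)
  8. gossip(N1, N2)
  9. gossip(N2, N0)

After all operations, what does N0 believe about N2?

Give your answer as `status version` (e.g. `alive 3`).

Answer: alive 1

Derivation:
Op 1: gossip N1<->N0 -> N1.N0=(alive,v0) N1.N1=(alive,v0) N1.N2=(alive,v0) | N0.N0=(alive,v0) N0.N1=(alive,v0) N0.N2=(alive,v0)
Op 2: N0 marks N1=alive -> (alive,v1)
Op 3: N2 marks N1=dead -> (dead,v1)
Op 4: gossip N2<->N0 -> N2.N0=(alive,v0) N2.N1=(dead,v1) N2.N2=(alive,v0) | N0.N0=(alive,v0) N0.N1=(alive,v1) N0.N2=(alive,v0)
Op 5: N2 marks N2=alive -> (alive,v1)
Op 6: gossip N1<->N0 -> N1.N0=(alive,v0) N1.N1=(alive,v1) N1.N2=(alive,v0) | N0.N0=(alive,v0) N0.N1=(alive,v1) N0.N2=(alive,v0)
Op 7: gossip N1<->N0 -> N1.N0=(alive,v0) N1.N1=(alive,v1) N1.N2=(alive,v0) | N0.N0=(alive,v0) N0.N1=(alive,v1) N0.N2=(alive,v0)
Op 8: gossip N1<->N2 -> N1.N0=(alive,v0) N1.N1=(alive,v1) N1.N2=(alive,v1) | N2.N0=(alive,v0) N2.N1=(dead,v1) N2.N2=(alive,v1)
Op 9: gossip N2<->N0 -> N2.N0=(alive,v0) N2.N1=(dead,v1) N2.N2=(alive,v1) | N0.N0=(alive,v0) N0.N1=(alive,v1) N0.N2=(alive,v1)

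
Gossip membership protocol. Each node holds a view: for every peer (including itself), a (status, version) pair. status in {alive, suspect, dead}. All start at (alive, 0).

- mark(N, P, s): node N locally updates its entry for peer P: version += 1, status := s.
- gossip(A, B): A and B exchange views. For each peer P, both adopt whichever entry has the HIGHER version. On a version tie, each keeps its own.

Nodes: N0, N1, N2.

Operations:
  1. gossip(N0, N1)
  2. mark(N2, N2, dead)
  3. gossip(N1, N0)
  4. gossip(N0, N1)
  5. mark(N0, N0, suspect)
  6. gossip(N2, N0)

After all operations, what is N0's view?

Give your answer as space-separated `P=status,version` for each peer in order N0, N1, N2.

Op 1: gossip N0<->N1 -> N0.N0=(alive,v0) N0.N1=(alive,v0) N0.N2=(alive,v0) | N1.N0=(alive,v0) N1.N1=(alive,v0) N1.N2=(alive,v0)
Op 2: N2 marks N2=dead -> (dead,v1)
Op 3: gossip N1<->N0 -> N1.N0=(alive,v0) N1.N1=(alive,v0) N1.N2=(alive,v0) | N0.N0=(alive,v0) N0.N1=(alive,v0) N0.N2=(alive,v0)
Op 4: gossip N0<->N1 -> N0.N0=(alive,v0) N0.N1=(alive,v0) N0.N2=(alive,v0) | N1.N0=(alive,v0) N1.N1=(alive,v0) N1.N2=(alive,v0)
Op 5: N0 marks N0=suspect -> (suspect,v1)
Op 6: gossip N2<->N0 -> N2.N0=(suspect,v1) N2.N1=(alive,v0) N2.N2=(dead,v1) | N0.N0=(suspect,v1) N0.N1=(alive,v0) N0.N2=(dead,v1)

Answer: N0=suspect,1 N1=alive,0 N2=dead,1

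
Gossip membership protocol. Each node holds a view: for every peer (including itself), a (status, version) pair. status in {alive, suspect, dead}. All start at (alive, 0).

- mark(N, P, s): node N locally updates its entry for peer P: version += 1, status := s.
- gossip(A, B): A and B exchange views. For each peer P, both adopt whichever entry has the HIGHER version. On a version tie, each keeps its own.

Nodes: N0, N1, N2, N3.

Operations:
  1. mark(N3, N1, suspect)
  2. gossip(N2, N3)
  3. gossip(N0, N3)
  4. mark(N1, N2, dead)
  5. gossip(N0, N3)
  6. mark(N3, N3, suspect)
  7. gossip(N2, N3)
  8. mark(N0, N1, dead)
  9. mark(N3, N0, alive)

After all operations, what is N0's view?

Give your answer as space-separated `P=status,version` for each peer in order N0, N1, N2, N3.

Answer: N0=alive,0 N1=dead,2 N2=alive,0 N3=alive,0

Derivation:
Op 1: N3 marks N1=suspect -> (suspect,v1)
Op 2: gossip N2<->N3 -> N2.N0=(alive,v0) N2.N1=(suspect,v1) N2.N2=(alive,v0) N2.N3=(alive,v0) | N3.N0=(alive,v0) N3.N1=(suspect,v1) N3.N2=(alive,v0) N3.N3=(alive,v0)
Op 3: gossip N0<->N3 -> N0.N0=(alive,v0) N0.N1=(suspect,v1) N0.N2=(alive,v0) N0.N3=(alive,v0) | N3.N0=(alive,v0) N3.N1=(suspect,v1) N3.N2=(alive,v0) N3.N3=(alive,v0)
Op 4: N1 marks N2=dead -> (dead,v1)
Op 5: gossip N0<->N3 -> N0.N0=(alive,v0) N0.N1=(suspect,v1) N0.N2=(alive,v0) N0.N3=(alive,v0) | N3.N0=(alive,v0) N3.N1=(suspect,v1) N3.N2=(alive,v0) N3.N3=(alive,v0)
Op 6: N3 marks N3=suspect -> (suspect,v1)
Op 7: gossip N2<->N3 -> N2.N0=(alive,v0) N2.N1=(suspect,v1) N2.N2=(alive,v0) N2.N3=(suspect,v1) | N3.N0=(alive,v0) N3.N1=(suspect,v1) N3.N2=(alive,v0) N3.N3=(suspect,v1)
Op 8: N0 marks N1=dead -> (dead,v2)
Op 9: N3 marks N0=alive -> (alive,v1)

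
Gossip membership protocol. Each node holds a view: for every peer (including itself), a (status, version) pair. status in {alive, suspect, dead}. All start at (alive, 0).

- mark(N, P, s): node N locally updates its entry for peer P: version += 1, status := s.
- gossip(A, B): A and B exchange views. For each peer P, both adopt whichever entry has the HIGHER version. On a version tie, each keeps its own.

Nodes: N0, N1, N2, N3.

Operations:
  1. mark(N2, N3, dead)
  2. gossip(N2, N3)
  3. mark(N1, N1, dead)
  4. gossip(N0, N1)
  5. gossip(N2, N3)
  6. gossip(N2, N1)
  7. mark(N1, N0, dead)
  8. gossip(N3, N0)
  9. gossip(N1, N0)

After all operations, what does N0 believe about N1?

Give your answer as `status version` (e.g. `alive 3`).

Answer: dead 1

Derivation:
Op 1: N2 marks N3=dead -> (dead,v1)
Op 2: gossip N2<->N3 -> N2.N0=(alive,v0) N2.N1=(alive,v0) N2.N2=(alive,v0) N2.N3=(dead,v1) | N3.N0=(alive,v0) N3.N1=(alive,v0) N3.N2=(alive,v0) N3.N3=(dead,v1)
Op 3: N1 marks N1=dead -> (dead,v1)
Op 4: gossip N0<->N1 -> N0.N0=(alive,v0) N0.N1=(dead,v1) N0.N2=(alive,v0) N0.N3=(alive,v0) | N1.N0=(alive,v0) N1.N1=(dead,v1) N1.N2=(alive,v0) N1.N3=(alive,v0)
Op 5: gossip N2<->N3 -> N2.N0=(alive,v0) N2.N1=(alive,v0) N2.N2=(alive,v0) N2.N3=(dead,v1) | N3.N0=(alive,v0) N3.N1=(alive,v0) N3.N2=(alive,v0) N3.N3=(dead,v1)
Op 6: gossip N2<->N1 -> N2.N0=(alive,v0) N2.N1=(dead,v1) N2.N2=(alive,v0) N2.N3=(dead,v1) | N1.N0=(alive,v0) N1.N1=(dead,v1) N1.N2=(alive,v0) N1.N3=(dead,v1)
Op 7: N1 marks N0=dead -> (dead,v1)
Op 8: gossip N3<->N0 -> N3.N0=(alive,v0) N3.N1=(dead,v1) N3.N2=(alive,v0) N3.N3=(dead,v1) | N0.N0=(alive,v0) N0.N1=(dead,v1) N0.N2=(alive,v0) N0.N3=(dead,v1)
Op 9: gossip N1<->N0 -> N1.N0=(dead,v1) N1.N1=(dead,v1) N1.N2=(alive,v0) N1.N3=(dead,v1) | N0.N0=(dead,v1) N0.N1=(dead,v1) N0.N2=(alive,v0) N0.N3=(dead,v1)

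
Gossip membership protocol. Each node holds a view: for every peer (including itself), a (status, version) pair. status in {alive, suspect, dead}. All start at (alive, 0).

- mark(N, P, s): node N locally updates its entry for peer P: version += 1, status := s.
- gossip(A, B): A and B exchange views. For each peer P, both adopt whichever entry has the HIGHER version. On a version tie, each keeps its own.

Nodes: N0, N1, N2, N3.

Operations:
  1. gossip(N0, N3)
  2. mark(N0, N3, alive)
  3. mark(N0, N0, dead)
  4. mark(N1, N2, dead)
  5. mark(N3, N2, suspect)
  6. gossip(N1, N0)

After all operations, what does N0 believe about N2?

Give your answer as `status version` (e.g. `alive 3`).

Answer: dead 1

Derivation:
Op 1: gossip N0<->N3 -> N0.N0=(alive,v0) N0.N1=(alive,v0) N0.N2=(alive,v0) N0.N3=(alive,v0) | N3.N0=(alive,v0) N3.N1=(alive,v0) N3.N2=(alive,v0) N3.N3=(alive,v0)
Op 2: N0 marks N3=alive -> (alive,v1)
Op 3: N0 marks N0=dead -> (dead,v1)
Op 4: N1 marks N2=dead -> (dead,v1)
Op 5: N3 marks N2=suspect -> (suspect,v1)
Op 6: gossip N1<->N0 -> N1.N0=(dead,v1) N1.N1=(alive,v0) N1.N2=(dead,v1) N1.N3=(alive,v1) | N0.N0=(dead,v1) N0.N1=(alive,v0) N0.N2=(dead,v1) N0.N3=(alive,v1)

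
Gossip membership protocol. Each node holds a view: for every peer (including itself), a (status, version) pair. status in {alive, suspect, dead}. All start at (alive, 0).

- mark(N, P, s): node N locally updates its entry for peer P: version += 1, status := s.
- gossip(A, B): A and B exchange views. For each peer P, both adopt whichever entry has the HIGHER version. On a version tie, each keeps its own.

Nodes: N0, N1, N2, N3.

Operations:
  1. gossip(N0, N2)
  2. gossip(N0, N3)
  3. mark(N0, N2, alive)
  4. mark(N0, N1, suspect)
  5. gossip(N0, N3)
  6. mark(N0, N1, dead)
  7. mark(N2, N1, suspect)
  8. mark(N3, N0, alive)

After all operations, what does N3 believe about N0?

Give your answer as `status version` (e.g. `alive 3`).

Answer: alive 1

Derivation:
Op 1: gossip N0<->N2 -> N0.N0=(alive,v0) N0.N1=(alive,v0) N0.N2=(alive,v0) N0.N3=(alive,v0) | N2.N0=(alive,v0) N2.N1=(alive,v0) N2.N2=(alive,v0) N2.N3=(alive,v0)
Op 2: gossip N0<->N3 -> N0.N0=(alive,v0) N0.N1=(alive,v0) N0.N2=(alive,v0) N0.N3=(alive,v0) | N3.N0=(alive,v0) N3.N1=(alive,v0) N3.N2=(alive,v0) N3.N3=(alive,v0)
Op 3: N0 marks N2=alive -> (alive,v1)
Op 4: N0 marks N1=suspect -> (suspect,v1)
Op 5: gossip N0<->N3 -> N0.N0=(alive,v0) N0.N1=(suspect,v1) N0.N2=(alive,v1) N0.N3=(alive,v0) | N3.N0=(alive,v0) N3.N1=(suspect,v1) N3.N2=(alive,v1) N3.N3=(alive,v0)
Op 6: N0 marks N1=dead -> (dead,v2)
Op 7: N2 marks N1=suspect -> (suspect,v1)
Op 8: N3 marks N0=alive -> (alive,v1)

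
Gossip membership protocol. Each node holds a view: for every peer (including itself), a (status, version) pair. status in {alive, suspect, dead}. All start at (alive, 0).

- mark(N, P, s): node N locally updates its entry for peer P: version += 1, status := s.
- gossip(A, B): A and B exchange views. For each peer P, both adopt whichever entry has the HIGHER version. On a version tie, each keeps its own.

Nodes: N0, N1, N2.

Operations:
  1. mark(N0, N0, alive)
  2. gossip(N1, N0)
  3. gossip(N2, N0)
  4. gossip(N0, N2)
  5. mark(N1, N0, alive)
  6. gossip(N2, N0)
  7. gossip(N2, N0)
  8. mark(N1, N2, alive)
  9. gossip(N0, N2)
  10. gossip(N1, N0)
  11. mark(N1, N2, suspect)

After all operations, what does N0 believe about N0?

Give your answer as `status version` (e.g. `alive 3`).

Op 1: N0 marks N0=alive -> (alive,v1)
Op 2: gossip N1<->N0 -> N1.N0=(alive,v1) N1.N1=(alive,v0) N1.N2=(alive,v0) | N0.N0=(alive,v1) N0.N1=(alive,v0) N0.N2=(alive,v0)
Op 3: gossip N2<->N0 -> N2.N0=(alive,v1) N2.N1=(alive,v0) N2.N2=(alive,v0) | N0.N0=(alive,v1) N0.N1=(alive,v0) N0.N2=(alive,v0)
Op 4: gossip N0<->N2 -> N0.N0=(alive,v1) N0.N1=(alive,v0) N0.N2=(alive,v0) | N2.N0=(alive,v1) N2.N1=(alive,v0) N2.N2=(alive,v0)
Op 5: N1 marks N0=alive -> (alive,v2)
Op 6: gossip N2<->N0 -> N2.N0=(alive,v1) N2.N1=(alive,v0) N2.N2=(alive,v0) | N0.N0=(alive,v1) N0.N1=(alive,v0) N0.N2=(alive,v0)
Op 7: gossip N2<->N0 -> N2.N0=(alive,v1) N2.N1=(alive,v0) N2.N2=(alive,v0) | N0.N0=(alive,v1) N0.N1=(alive,v0) N0.N2=(alive,v0)
Op 8: N1 marks N2=alive -> (alive,v1)
Op 9: gossip N0<->N2 -> N0.N0=(alive,v1) N0.N1=(alive,v0) N0.N2=(alive,v0) | N2.N0=(alive,v1) N2.N1=(alive,v0) N2.N2=(alive,v0)
Op 10: gossip N1<->N0 -> N1.N0=(alive,v2) N1.N1=(alive,v0) N1.N2=(alive,v1) | N0.N0=(alive,v2) N0.N1=(alive,v0) N0.N2=(alive,v1)
Op 11: N1 marks N2=suspect -> (suspect,v2)

Answer: alive 2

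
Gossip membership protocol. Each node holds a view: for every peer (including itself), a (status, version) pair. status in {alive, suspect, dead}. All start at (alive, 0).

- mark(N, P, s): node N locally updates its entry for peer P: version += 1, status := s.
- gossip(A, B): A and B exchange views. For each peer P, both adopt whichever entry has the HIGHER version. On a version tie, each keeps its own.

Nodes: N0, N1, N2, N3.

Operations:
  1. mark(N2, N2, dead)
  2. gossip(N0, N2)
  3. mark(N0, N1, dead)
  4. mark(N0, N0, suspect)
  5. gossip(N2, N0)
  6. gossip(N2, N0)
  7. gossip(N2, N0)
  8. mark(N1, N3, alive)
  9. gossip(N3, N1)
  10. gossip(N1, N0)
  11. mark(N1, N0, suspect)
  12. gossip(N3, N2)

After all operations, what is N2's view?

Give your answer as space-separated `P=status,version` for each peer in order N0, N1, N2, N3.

Op 1: N2 marks N2=dead -> (dead,v1)
Op 2: gossip N0<->N2 -> N0.N0=(alive,v0) N0.N1=(alive,v0) N0.N2=(dead,v1) N0.N3=(alive,v0) | N2.N0=(alive,v0) N2.N1=(alive,v0) N2.N2=(dead,v1) N2.N3=(alive,v0)
Op 3: N0 marks N1=dead -> (dead,v1)
Op 4: N0 marks N0=suspect -> (suspect,v1)
Op 5: gossip N2<->N0 -> N2.N0=(suspect,v1) N2.N1=(dead,v1) N2.N2=(dead,v1) N2.N3=(alive,v0) | N0.N0=(suspect,v1) N0.N1=(dead,v1) N0.N2=(dead,v1) N0.N3=(alive,v0)
Op 6: gossip N2<->N0 -> N2.N0=(suspect,v1) N2.N1=(dead,v1) N2.N2=(dead,v1) N2.N3=(alive,v0) | N0.N0=(suspect,v1) N0.N1=(dead,v1) N0.N2=(dead,v1) N0.N3=(alive,v0)
Op 7: gossip N2<->N0 -> N2.N0=(suspect,v1) N2.N1=(dead,v1) N2.N2=(dead,v1) N2.N3=(alive,v0) | N0.N0=(suspect,v1) N0.N1=(dead,v1) N0.N2=(dead,v1) N0.N3=(alive,v0)
Op 8: N1 marks N3=alive -> (alive,v1)
Op 9: gossip N3<->N1 -> N3.N0=(alive,v0) N3.N1=(alive,v0) N3.N2=(alive,v0) N3.N3=(alive,v1) | N1.N0=(alive,v0) N1.N1=(alive,v0) N1.N2=(alive,v0) N1.N3=(alive,v1)
Op 10: gossip N1<->N0 -> N1.N0=(suspect,v1) N1.N1=(dead,v1) N1.N2=(dead,v1) N1.N3=(alive,v1) | N0.N0=(suspect,v1) N0.N1=(dead,v1) N0.N2=(dead,v1) N0.N3=(alive,v1)
Op 11: N1 marks N0=suspect -> (suspect,v2)
Op 12: gossip N3<->N2 -> N3.N0=(suspect,v1) N3.N1=(dead,v1) N3.N2=(dead,v1) N3.N3=(alive,v1) | N2.N0=(suspect,v1) N2.N1=(dead,v1) N2.N2=(dead,v1) N2.N3=(alive,v1)

Answer: N0=suspect,1 N1=dead,1 N2=dead,1 N3=alive,1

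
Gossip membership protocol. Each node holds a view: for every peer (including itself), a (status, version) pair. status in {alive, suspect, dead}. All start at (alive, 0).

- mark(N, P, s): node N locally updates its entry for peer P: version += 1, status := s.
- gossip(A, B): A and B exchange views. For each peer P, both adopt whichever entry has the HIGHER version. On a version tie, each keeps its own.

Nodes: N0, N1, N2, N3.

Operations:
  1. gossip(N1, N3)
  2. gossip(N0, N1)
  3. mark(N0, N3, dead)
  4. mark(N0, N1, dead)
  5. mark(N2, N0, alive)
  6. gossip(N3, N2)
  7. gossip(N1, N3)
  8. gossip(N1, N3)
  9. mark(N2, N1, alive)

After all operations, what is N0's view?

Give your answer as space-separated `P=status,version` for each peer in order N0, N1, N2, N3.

Answer: N0=alive,0 N1=dead,1 N2=alive,0 N3=dead,1

Derivation:
Op 1: gossip N1<->N3 -> N1.N0=(alive,v0) N1.N1=(alive,v0) N1.N2=(alive,v0) N1.N3=(alive,v0) | N3.N0=(alive,v0) N3.N1=(alive,v0) N3.N2=(alive,v0) N3.N3=(alive,v0)
Op 2: gossip N0<->N1 -> N0.N0=(alive,v0) N0.N1=(alive,v0) N0.N2=(alive,v0) N0.N3=(alive,v0) | N1.N0=(alive,v0) N1.N1=(alive,v0) N1.N2=(alive,v0) N1.N3=(alive,v0)
Op 3: N0 marks N3=dead -> (dead,v1)
Op 4: N0 marks N1=dead -> (dead,v1)
Op 5: N2 marks N0=alive -> (alive,v1)
Op 6: gossip N3<->N2 -> N3.N0=(alive,v1) N3.N1=(alive,v0) N3.N2=(alive,v0) N3.N3=(alive,v0) | N2.N0=(alive,v1) N2.N1=(alive,v0) N2.N2=(alive,v0) N2.N3=(alive,v0)
Op 7: gossip N1<->N3 -> N1.N0=(alive,v1) N1.N1=(alive,v0) N1.N2=(alive,v0) N1.N3=(alive,v0) | N3.N0=(alive,v1) N3.N1=(alive,v0) N3.N2=(alive,v0) N3.N3=(alive,v0)
Op 8: gossip N1<->N3 -> N1.N0=(alive,v1) N1.N1=(alive,v0) N1.N2=(alive,v0) N1.N3=(alive,v0) | N3.N0=(alive,v1) N3.N1=(alive,v0) N3.N2=(alive,v0) N3.N3=(alive,v0)
Op 9: N2 marks N1=alive -> (alive,v1)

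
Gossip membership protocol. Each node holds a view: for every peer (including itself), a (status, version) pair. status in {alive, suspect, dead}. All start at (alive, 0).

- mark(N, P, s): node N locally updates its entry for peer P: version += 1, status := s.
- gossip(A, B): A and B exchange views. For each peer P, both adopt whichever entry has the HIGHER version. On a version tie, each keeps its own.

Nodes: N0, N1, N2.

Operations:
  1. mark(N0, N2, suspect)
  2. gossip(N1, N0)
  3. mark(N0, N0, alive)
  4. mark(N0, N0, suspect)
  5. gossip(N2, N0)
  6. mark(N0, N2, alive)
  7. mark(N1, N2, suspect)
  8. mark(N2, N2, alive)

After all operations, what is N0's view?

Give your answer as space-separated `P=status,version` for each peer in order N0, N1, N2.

Op 1: N0 marks N2=suspect -> (suspect,v1)
Op 2: gossip N1<->N0 -> N1.N0=(alive,v0) N1.N1=(alive,v0) N1.N2=(suspect,v1) | N0.N0=(alive,v0) N0.N1=(alive,v0) N0.N2=(suspect,v1)
Op 3: N0 marks N0=alive -> (alive,v1)
Op 4: N0 marks N0=suspect -> (suspect,v2)
Op 5: gossip N2<->N0 -> N2.N0=(suspect,v2) N2.N1=(alive,v0) N2.N2=(suspect,v1) | N0.N0=(suspect,v2) N0.N1=(alive,v0) N0.N2=(suspect,v1)
Op 6: N0 marks N2=alive -> (alive,v2)
Op 7: N1 marks N2=suspect -> (suspect,v2)
Op 8: N2 marks N2=alive -> (alive,v2)

Answer: N0=suspect,2 N1=alive,0 N2=alive,2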